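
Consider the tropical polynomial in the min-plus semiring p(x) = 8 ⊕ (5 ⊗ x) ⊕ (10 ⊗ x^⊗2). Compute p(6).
p(6) = 8

A tropical monomial a ⊗ x^⊗i evaluates to a + i · x. Evaluating each term at x = 6:
  Term 0 contributes 8 + 0 · 6 = 8
  Term 1 contributes 5 + 1 · 6 = 11
  Term 2 contributes 10 + 2 · 6 = 22
p(6) = ⊕ of these = min[8, 11, 22] = 8.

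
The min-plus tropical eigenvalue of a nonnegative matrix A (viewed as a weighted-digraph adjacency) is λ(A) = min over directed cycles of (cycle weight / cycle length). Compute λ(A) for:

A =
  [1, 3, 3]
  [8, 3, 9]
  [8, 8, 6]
λ(A) = 1

Enumerate directed cycles and compute their means (weight / length). Sample:
  cycle 0 → 0: weight = 1, length = 1, mean = 1/1 ≈ 1.000
  cycle 1 → 1: weight = 3, length = 1, mean = 3/1 ≈ 3.000
  cycle 2 → 2: weight = 6, length = 1, mean = 6/1 ≈ 6.000
  cycle 0 → 1 → 0: weight = 11, length = 2, mean = 11/2 ≈ 5.500
  cycle 0 → 2 → 0: weight = 11, length = 2, mean = 11/2 ≈ 5.500
  cycle 1 → 0 → 1: weight = 11, length = 2, mean = 11/2 ≈ 5.500
Minimum mean = 1.000, attained e.g. along the cycle 0 → 0 with weight 1 and length 1. So λ(A) = 1/1 = 1.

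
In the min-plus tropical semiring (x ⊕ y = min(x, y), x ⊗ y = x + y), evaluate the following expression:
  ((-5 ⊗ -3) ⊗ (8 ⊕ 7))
((-5 ⊗ -3) ⊗ (8 ⊕ 7)) = -1

Expand innermost to outermost. Recall ⊕ takes the minimum of its arguments and ⊗ takes their sum. Working out the expression ((-5 ⊗ -3) ⊗ (8 ⊕ 7)) gives -1.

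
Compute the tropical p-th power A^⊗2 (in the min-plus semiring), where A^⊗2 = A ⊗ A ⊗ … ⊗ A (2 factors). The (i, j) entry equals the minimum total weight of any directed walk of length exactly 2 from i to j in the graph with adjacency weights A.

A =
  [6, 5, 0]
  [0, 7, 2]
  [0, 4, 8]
A^⊗2 =
  [0, 4, 6]
  [2, 5, 0]
  [4, 5, 0]

Each entry (A^⊗2)_ij equals the minimum over all length-2 walks i = v_0 → v_1 → … → v_2 = j of Σ_t A[v_t][v_{t+1}]. For example, for (i, j) = (0, 2) we minimise over 3 possible intermediate vertex sequences; the minimum is 6, attained along the walk 0 → 0 → 2.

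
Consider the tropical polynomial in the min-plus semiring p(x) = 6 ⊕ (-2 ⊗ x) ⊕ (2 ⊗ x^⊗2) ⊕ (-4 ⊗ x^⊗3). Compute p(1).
p(1) = -1

A tropical monomial a ⊗ x^⊗i evaluates to a + i · x. Evaluating each term at x = 1:
  Term 0 contributes 6 + 0 · 1 = 6
  Term 1 contributes -2 + 1 · 1 = -1
  Term 2 contributes 2 + 2 · 1 = 4
  Term 3 contributes -4 + 3 · 1 = -1
p(1) = ⊕ of these = min[6, -1, 4, -1] = -1.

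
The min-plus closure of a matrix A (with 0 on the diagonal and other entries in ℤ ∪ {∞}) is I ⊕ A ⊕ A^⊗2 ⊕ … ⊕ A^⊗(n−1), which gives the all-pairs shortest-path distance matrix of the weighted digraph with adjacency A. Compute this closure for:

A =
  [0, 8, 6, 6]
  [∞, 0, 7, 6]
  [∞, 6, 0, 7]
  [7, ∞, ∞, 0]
Closure =
  [0, 8, 6, 6]
  [13, 0, 7, 6]
  [14, 6, 0, 7]
  [7, 15, 13, 0]

This is the Floyd-Warshall all-pairs shortest-path computation. For each intermediate vertex k = 0, 1, …, 3, update dist[i][j] ← min(dist[i][j], dist[i][k] + dist[k][j]). The final matrix gives, for each (i, j), the minimum total weight of any directed path from i to j (possibly empty when i = j).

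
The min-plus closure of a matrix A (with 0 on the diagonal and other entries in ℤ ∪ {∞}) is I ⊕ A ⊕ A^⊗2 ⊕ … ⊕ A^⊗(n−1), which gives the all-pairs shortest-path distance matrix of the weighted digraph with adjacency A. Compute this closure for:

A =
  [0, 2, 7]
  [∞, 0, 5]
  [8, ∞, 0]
Closure =
  [0, 2, 7]
  [13, 0, 5]
  [8, 10, 0]

This is the Floyd-Warshall all-pairs shortest-path computation. For each intermediate vertex k = 0, 1, …, 2, update dist[i][j] ← min(dist[i][j], dist[i][k] + dist[k][j]). The final matrix gives, for each (i, j), the minimum total weight of any directed path from i to j (possibly empty when i = j).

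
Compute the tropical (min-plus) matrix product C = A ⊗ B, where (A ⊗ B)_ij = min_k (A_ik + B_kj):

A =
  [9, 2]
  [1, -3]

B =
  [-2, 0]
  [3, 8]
A ⊗ B =
  [5, 9]
  [-1, 1]

Apply the min-plus product entry-by-entry:
  C[0][0] = min over k of (A[0][0] + B[0][0] = 9 + -2 = 7, A[0][1] + B[1][0] = 2 + 3 = 5) = 5 (attained at k = 1)
  C[0][1] = min over k of (A[0][0] + B[0][1] = 9 + 0 = 9, A[0][1] + B[1][1] = 2 + 8 = 10) = 9 (attained at k = 0)
  C[1][0] = min over k of (A[1][0] + B[0][0] = 1 + -2 = -1, A[1][1] + B[1][0] = -3 + 3 = 0) = -1 (attained at k = 0)
  C[1][1] = min over k of (A[1][0] + B[0][1] = 1 + 0 = 1, A[1][1] + B[1][1] = -3 + 8 = 5) = 1 (attained at k = 0)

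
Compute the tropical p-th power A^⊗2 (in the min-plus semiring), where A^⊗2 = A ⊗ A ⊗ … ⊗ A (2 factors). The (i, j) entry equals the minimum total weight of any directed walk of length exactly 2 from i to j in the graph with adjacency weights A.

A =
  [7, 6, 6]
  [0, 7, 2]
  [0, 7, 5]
A^⊗2 =
  [6, 13, 8]
  [2, 6, 6]
  [5, 6, 6]

Each entry (A^⊗2)_ij equals the minimum over all length-2 walks i = v_0 → v_1 → … → v_2 = j of Σ_t A[v_t][v_{t+1}]. For example, for (i, j) = (0, 2) we minimise over 3 possible intermediate vertex sequences; the minimum is 8, attained along the walk 0 → 1 → 2.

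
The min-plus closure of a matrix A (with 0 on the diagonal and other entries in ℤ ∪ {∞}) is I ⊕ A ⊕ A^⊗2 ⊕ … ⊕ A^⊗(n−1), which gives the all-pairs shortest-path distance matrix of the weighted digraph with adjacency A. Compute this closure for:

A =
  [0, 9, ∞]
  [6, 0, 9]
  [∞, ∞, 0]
Closure =
  [0, 9, 18]
  [6, 0, 9]
  [∞, ∞, 0]

This is the Floyd-Warshall all-pairs shortest-path computation. For each intermediate vertex k = 0, 1, …, 2, update dist[i][j] ← min(dist[i][j], dist[i][k] + dist[k][j]). The final matrix gives, for each (i, j), the minimum total weight of any directed path from i to j (possibly empty when i = j).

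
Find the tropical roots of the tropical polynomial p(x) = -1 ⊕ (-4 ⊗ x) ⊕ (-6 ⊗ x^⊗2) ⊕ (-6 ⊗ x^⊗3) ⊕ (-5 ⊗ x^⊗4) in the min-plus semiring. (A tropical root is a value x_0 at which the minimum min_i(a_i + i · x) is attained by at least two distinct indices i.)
Roots: {-1, 0, 2, 3}

Each tropical root is a break point of the lower envelope of the lines y = a_i + i · x (there are 5 lines, with slopes 0, 1, ..., 4). Only the lines that attain the minimum somewhere contribute to roots; other lines are dominated. Here the surviving (envelope) indices are i = 4, i = 3, i = 2, i = 1, i = 0.
Intersections between consecutive envelope lines give the roots: for adjacent envelope indices i < j the intersection is x = (a_i − a_j) / (j − i). Reading off the sorted break points: {-1, 0, 2, 3}.
Verification: at each break x_0, at least two indices attain the minimum of min_i(a_i + i · x_0).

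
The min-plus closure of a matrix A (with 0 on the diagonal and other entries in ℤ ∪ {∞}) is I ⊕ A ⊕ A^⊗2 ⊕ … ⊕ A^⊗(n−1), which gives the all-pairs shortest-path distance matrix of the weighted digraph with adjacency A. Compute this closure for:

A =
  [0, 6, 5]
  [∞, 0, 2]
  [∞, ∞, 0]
Closure =
  [0, 6, 5]
  [∞, 0, 2]
  [∞, ∞, 0]

This is the Floyd-Warshall all-pairs shortest-path computation. For each intermediate vertex k = 0, 1, …, 2, update dist[i][j] ← min(dist[i][j], dist[i][k] + dist[k][j]). The final matrix gives, for each (i, j), the minimum total weight of any directed path from i to j (possibly empty when i = j).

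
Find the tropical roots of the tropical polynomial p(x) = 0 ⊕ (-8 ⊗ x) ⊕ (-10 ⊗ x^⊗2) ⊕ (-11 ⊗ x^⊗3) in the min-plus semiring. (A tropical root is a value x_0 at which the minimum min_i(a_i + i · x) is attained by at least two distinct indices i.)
Roots: {1, 2, 8}

Each tropical root is a break point of the lower envelope of the lines y = a_i + i · x (there are 4 lines, with slopes 0, 1, ..., 3). Only the lines that attain the minimum somewhere contribute to roots; other lines are dominated. Here the surviving (envelope) indices are i = 3, i = 2, i = 1, i = 0.
Intersections between consecutive envelope lines give the roots: for adjacent envelope indices i < j the intersection is x = (a_i − a_j) / (j − i). Reading off the sorted break points: {1, 2, 8}.
Verification: at each break x_0, at least two indices attain the minimum of min_i(a_i + i · x_0).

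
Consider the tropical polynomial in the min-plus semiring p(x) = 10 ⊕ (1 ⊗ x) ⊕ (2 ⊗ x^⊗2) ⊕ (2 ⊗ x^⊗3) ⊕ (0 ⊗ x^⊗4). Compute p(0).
p(0) = 0

A tropical monomial a ⊗ x^⊗i evaluates to a + i · x. Evaluating each term at x = 0:
  Term 0 contributes 10 + 0 · 0 = 10
  Term 1 contributes 1 + 1 · 0 = 1
  Term 2 contributes 2 + 2 · 0 = 2
  Term 3 contributes 2 + 3 · 0 = 2
  Term 4 contributes 0 + 4 · 0 = 0
p(0) = ⊕ of these = min[10, 1, 2, 2, 0] = 0.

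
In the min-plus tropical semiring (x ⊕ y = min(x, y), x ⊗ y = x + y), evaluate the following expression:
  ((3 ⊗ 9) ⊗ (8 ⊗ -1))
((3 ⊗ 9) ⊗ (8 ⊗ -1)) = 19

Expand innermost to outermost. Recall ⊕ takes the minimum of its arguments and ⊗ takes their sum. Working out the expression ((3 ⊗ 9) ⊗ (8 ⊗ -1)) gives 19.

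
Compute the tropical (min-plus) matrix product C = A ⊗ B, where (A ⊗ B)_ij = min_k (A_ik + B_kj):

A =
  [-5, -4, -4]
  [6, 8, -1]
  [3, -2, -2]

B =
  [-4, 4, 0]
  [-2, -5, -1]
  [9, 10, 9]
A ⊗ B =
  [-9, -9, -5]
  [2, 3, 6]
  [-4, -7, -3]

Apply the min-plus product entry-by-entry:
  C[0][0] = min over k of (A[0][0] + B[0][0] = -5 + -4 = -9, A[0][1] + B[1][0] = -4 + -2 = -6, A[0][2] + B[2][0] = -4 + 9 = 5) = -9 (attained at k = 0)
  C[0][1] = min over k of (A[0][0] + B[0][1] = -5 + 4 = -1, A[0][1] + B[1][1] = -4 + -5 = -9, A[0][2] + B[2][1] = -4 + 10 = 6) = -9 (attained at k = 1)
  C[0][2] = min over k of (A[0][0] + B[0][2] = -5 + 0 = -5, A[0][1] + B[1][2] = -4 + -1 = -5, A[0][2] + B[2][2] = -4 + 9 = 5) = -5 (attained at k = 0)
  C[1][0] = min over k of (A[1][0] + B[0][0] = 6 + -4 = 2, A[1][1] + B[1][0] = 8 + -2 = 6, A[1][2] + B[2][0] = -1 + 9 = 8) = 2 (attained at k = 0)
  C[1][1] = min over k of (A[1][0] + B[0][1] = 6 + 4 = 10, A[1][1] + B[1][1] = 8 + -5 = 3, A[1][2] + B[2][1] = -1 + 10 = 9) = 3 (attained at k = 1)
  C[1][2] = min over k of (A[1][0] + B[0][2] = 6 + 0 = 6, A[1][1] + B[1][2] = 8 + -1 = 7, A[1][2] + B[2][2] = -1 + 9 = 8) = 6 (attained at k = 0)
  C[2][0] = min over k of (A[2][0] + B[0][0] = 3 + -4 = -1, A[2][1] + B[1][0] = -2 + -2 = -4, A[2][2] + B[2][0] = -2 + 9 = 7) = -4 (attained at k = 1)
  C[2][1] = min over k of (A[2][0] + B[0][1] = 3 + 4 = 7, A[2][1] + B[1][1] = -2 + -5 = -7, A[2][2] + B[2][1] = -2 + 10 = 8) = -7 (attained at k = 1)
  C[2][2] = min over k of (A[2][0] + B[0][2] = 3 + 0 = 3, A[2][1] + B[1][2] = -2 + -1 = -3, A[2][2] + B[2][2] = -2 + 9 = 7) = -3 (attained at k = 1)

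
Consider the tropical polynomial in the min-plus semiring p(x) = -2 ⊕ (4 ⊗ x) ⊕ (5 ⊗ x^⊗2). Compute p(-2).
p(-2) = -2

A tropical monomial a ⊗ x^⊗i evaluates to a + i · x. Evaluating each term at x = -2:
  Term 0 contributes -2 + 0 · -2 = -2
  Term 1 contributes 4 + 1 · -2 = 2
  Term 2 contributes 5 + 2 · -2 = 1
p(-2) = ⊕ of these = min[-2, 2, 1] = -2.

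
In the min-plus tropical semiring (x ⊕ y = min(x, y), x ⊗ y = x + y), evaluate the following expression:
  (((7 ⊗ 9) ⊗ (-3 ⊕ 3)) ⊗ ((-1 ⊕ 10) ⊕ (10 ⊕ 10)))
(((7 ⊗ 9) ⊗ (-3 ⊕ 3)) ⊗ ((-1 ⊕ 10) ⊕ (10 ⊕ 10))) = 12

Expand innermost to outermost. Recall ⊕ takes the minimum of its arguments and ⊗ takes their sum. Working out the expression (((7 ⊗ 9) ⊗ (-3 ⊕ 3)) ⊗ ((-1 ⊕ 10) ⊕ (10 ⊕ 10))) gives 12.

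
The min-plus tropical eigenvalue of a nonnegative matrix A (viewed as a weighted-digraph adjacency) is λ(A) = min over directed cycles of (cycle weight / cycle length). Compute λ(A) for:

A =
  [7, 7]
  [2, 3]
λ(A) = 3

Enumerate directed cycles and compute their means (weight / length). Sample:
  cycle 0 → 0: weight = 7, length = 1, mean = 7/1 ≈ 7.000
  cycle 1 → 1: weight = 3, length = 1, mean = 3/1 ≈ 3.000
  cycle 0 → 1 → 0: weight = 9, length = 2, mean = 9/2 ≈ 4.500
  cycle 1 → 0 → 1: weight = 9, length = 2, mean = 9/2 ≈ 4.500
Minimum mean = 3.000, attained e.g. along the cycle 1 → 1 with weight 3 and length 1. So λ(A) = 3/1 = 3.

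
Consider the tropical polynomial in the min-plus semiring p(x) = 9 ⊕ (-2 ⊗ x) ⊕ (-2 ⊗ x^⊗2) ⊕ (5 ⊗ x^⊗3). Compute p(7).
p(7) = 5

A tropical monomial a ⊗ x^⊗i evaluates to a + i · x. Evaluating each term at x = 7:
  Term 0 contributes 9 + 0 · 7 = 9
  Term 1 contributes -2 + 1 · 7 = 5
  Term 2 contributes -2 + 2 · 7 = 12
  Term 3 contributes 5 + 3 · 7 = 26
p(7) = ⊕ of these = min[9, 5, 12, 26] = 5.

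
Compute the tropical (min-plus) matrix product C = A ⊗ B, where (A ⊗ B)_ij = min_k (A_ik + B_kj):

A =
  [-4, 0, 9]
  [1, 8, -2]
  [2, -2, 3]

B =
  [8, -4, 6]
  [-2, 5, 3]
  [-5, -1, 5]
A ⊗ B =
  [-2, -8, 2]
  [-7, -3, 3]
  [-4, -2, 1]

Apply the min-plus product entry-by-entry:
  C[0][0] = min over k of (A[0][0] + B[0][0] = -4 + 8 = 4, A[0][1] + B[1][0] = 0 + -2 = -2, A[0][2] + B[2][0] = 9 + -5 = 4) = -2 (attained at k = 1)
  C[0][1] = min over k of (A[0][0] + B[0][1] = -4 + -4 = -8, A[0][1] + B[1][1] = 0 + 5 = 5, A[0][2] + B[2][1] = 9 + -1 = 8) = -8 (attained at k = 0)
  C[0][2] = min over k of (A[0][0] + B[0][2] = -4 + 6 = 2, A[0][1] + B[1][2] = 0 + 3 = 3, A[0][2] + B[2][2] = 9 + 5 = 14) = 2 (attained at k = 0)
  C[1][0] = min over k of (A[1][0] + B[0][0] = 1 + 8 = 9, A[1][1] + B[1][0] = 8 + -2 = 6, A[1][2] + B[2][0] = -2 + -5 = -7) = -7 (attained at k = 2)
  C[1][1] = min over k of (A[1][0] + B[0][1] = 1 + -4 = -3, A[1][1] + B[1][1] = 8 + 5 = 13, A[1][2] + B[2][1] = -2 + -1 = -3) = -3 (attained at k = 0)
  C[1][2] = min over k of (A[1][0] + B[0][2] = 1 + 6 = 7, A[1][1] + B[1][2] = 8 + 3 = 11, A[1][2] + B[2][2] = -2 + 5 = 3) = 3 (attained at k = 2)
  C[2][0] = min over k of (A[2][0] + B[0][0] = 2 + 8 = 10, A[2][1] + B[1][0] = -2 + -2 = -4, A[2][2] + B[2][0] = 3 + -5 = -2) = -4 (attained at k = 1)
  C[2][1] = min over k of (A[2][0] + B[0][1] = 2 + -4 = -2, A[2][1] + B[1][1] = -2 + 5 = 3, A[2][2] + B[2][1] = 3 + -1 = 2) = -2 (attained at k = 0)
  C[2][2] = min over k of (A[2][0] + B[0][2] = 2 + 6 = 8, A[2][1] + B[1][2] = -2 + 3 = 1, A[2][2] + B[2][2] = 3 + 5 = 8) = 1 (attained at k = 1)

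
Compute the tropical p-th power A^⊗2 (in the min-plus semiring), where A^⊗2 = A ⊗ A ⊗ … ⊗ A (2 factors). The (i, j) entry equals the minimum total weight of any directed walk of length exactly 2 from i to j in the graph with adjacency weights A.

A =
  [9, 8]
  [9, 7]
A^⊗2 =
  [17, 15]
  [16, 14]

Each entry (A^⊗2)_ij equals the minimum over all length-2 walks i = v_0 → v_1 → … → v_2 = j of Σ_t A[v_t][v_{t+1}]. For example, for (i, j) = (0, 1) we minimise over 2 possible intermediate vertex sequences; the minimum is 15, attained along the walk 0 → 1 → 1.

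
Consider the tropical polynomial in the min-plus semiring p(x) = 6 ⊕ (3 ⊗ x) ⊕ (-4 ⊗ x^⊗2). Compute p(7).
p(7) = 6

A tropical monomial a ⊗ x^⊗i evaluates to a + i · x. Evaluating each term at x = 7:
  Term 0 contributes 6 + 0 · 7 = 6
  Term 1 contributes 3 + 1 · 7 = 10
  Term 2 contributes -4 + 2 · 7 = 10
p(7) = ⊕ of these = min[6, 10, 10] = 6.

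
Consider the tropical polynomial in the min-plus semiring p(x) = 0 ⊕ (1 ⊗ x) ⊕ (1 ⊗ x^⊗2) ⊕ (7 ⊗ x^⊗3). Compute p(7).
p(7) = 0

A tropical monomial a ⊗ x^⊗i evaluates to a + i · x. Evaluating each term at x = 7:
  Term 0 contributes 0 + 0 · 7 = 0
  Term 1 contributes 1 + 1 · 7 = 8
  Term 2 contributes 1 + 2 · 7 = 15
  Term 3 contributes 7 + 3 · 7 = 28
p(7) = ⊕ of these = min[0, 8, 15, 28] = 0.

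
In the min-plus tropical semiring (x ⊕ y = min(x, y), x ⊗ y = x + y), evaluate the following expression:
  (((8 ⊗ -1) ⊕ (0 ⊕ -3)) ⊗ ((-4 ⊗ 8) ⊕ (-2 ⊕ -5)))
(((8 ⊗ -1) ⊕ (0 ⊕ -3)) ⊗ ((-4 ⊗ 8) ⊕ (-2 ⊕ -5))) = -8

Expand innermost to outermost. Recall ⊕ takes the minimum of its arguments and ⊗ takes their sum. Working out the expression (((8 ⊗ -1) ⊕ (0 ⊕ -3)) ⊗ ((-4 ⊗ 8) ⊕ (-2 ⊕ -5))) gives -8.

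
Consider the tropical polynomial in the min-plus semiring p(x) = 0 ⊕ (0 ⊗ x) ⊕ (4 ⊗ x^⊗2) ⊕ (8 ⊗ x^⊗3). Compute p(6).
p(6) = 0

A tropical monomial a ⊗ x^⊗i evaluates to a + i · x. Evaluating each term at x = 6:
  Term 0 contributes 0 + 0 · 6 = 0
  Term 1 contributes 0 + 1 · 6 = 6
  Term 2 contributes 4 + 2 · 6 = 16
  Term 3 contributes 8 + 3 · 6 = 26
p(6) = ⊕ of these = min[0, 6, 16, 26] = 0.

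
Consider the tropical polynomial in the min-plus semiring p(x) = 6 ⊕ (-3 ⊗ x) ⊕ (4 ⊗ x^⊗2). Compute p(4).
p(4) = 1

A tropical monomial a ⊗ x^⊗i evaluates to a + i · x. Evaluating each term at x = 4:
  Term 0 contributes 6 + 0 · 4 = 6
  Term 1 contributes -3 + 1 · 4 = 1
  Term 2 contributes 4 + 2 · 4 = 12
p(4) = ⊕ of these = min[6, 1, 12] = 1.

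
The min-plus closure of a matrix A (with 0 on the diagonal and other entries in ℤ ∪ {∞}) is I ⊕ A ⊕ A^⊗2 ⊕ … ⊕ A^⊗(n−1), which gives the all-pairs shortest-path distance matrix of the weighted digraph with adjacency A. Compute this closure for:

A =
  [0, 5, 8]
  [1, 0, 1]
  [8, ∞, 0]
Closure =
  [0, 5, 6]
  [1, 0, 1]
  [8, 13, 0]

This is the Floyd-Warshall all-pairs shortest-path computation. For each intermediate vertex k = 0, 1, …, 2, update dist[i][j] ← min(dist[i][j], dist[i][k] + dist[k][j]). The final matrix gives, for each (i, j), the minimum total weight of any directed path from i to j (possibly empty when i = j).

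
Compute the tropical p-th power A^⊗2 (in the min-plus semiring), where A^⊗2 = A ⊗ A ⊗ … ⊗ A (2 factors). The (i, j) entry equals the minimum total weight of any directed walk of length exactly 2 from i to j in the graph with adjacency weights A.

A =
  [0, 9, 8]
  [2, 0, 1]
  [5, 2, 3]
A^⊗2 =
  [0, 9, 8]
  [2, 0, 1]
  [4, 2, 3]

Each entry (A^⊗2)_ij equals the minimum over all length-2 walks i = v_0 → v_1 → … → v_2 = j of Σ_t A[v_t][v_{t+1}]. For example, for (i, j) = (0, 2) we minimise over 3 possible intermediate vertex sequences; the minimum is 8, attained along the walk 0 → 0 → 2.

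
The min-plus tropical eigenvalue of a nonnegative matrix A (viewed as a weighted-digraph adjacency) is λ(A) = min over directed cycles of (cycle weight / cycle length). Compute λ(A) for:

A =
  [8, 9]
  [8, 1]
λ(A) = 1

Enumerate directed cycles and compute their means (weight / length). Sample:
  cycle 0 → 0: weight = 8, length = 1, mean = 8/1 ≈ 8.000
  cycle 1 → 1: weight = 1, length = 1, mean = 1/1 ≈ 1.000
  cycle 0 → 1 → 0: weight = 17, length = 2, mean = 17/2 ≈ 8.500
  cycle 1 → 0 → 1: weight = 17, length = 2, mean = 17/2 ≈ 8.500
Minimum mean = 1.000, attained e.g. along the cycle 1 → 1 with weight 1 and length 1. So λ(A) = 1/1 = 1.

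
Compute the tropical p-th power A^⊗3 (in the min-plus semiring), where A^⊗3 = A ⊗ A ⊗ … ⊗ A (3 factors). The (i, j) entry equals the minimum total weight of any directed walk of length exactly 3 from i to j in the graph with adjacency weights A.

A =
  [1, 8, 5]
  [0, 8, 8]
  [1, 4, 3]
A^⊗3 =
  [3, 10, 7]
  [2, 9, 6]
  [3, 10, 7]

Each entry (A^⊗3)_ij equals the minimum over all length-3 walks i = v_0 → v_1 → … → v_3 = j of Σ_t A[v_t][v_{t+1}]. For example, for (i, j) = (0, 2) we minimise over 9 possible intermediate vertex sequences; the minimum is 7, attained along the walk 0 → 0 → 0 → 2.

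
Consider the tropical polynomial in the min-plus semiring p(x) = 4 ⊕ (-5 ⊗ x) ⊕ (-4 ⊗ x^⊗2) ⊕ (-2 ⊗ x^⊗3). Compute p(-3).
p(-3) = -11

A tropical monomial a ⊗ x^⊗i evaluates to a + i · x. Evaluating each term at x = -3:
  Term 0 contributes 4 + 0 · -3 = 4
  Term 1 contributes -5 + 1 · -3 = -8
  Term 2 contributes -4 + 2 · -3 = -10
  Term 3 contributes -2 + 3 · -3 = -11
p(-3) = ⊕ of these = min[4, -8, -10, -11] = -11.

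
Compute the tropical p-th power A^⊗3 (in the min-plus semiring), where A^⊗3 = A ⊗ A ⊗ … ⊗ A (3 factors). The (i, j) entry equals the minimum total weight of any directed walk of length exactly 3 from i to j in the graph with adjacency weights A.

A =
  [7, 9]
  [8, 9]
A^⊗3 =
  [21, 23]
  [22, 24]

Each entry (A^⊗3)_ij equals the minimum over all length-3 walks i = v_0 → v_1 → … → v_3 = j of Σ_t A[v_t][v_{t+1}]. For example, for (i, j) = (0, 1) we minimise over 4 possible intermediate vertex sequences; the minimum is 23, attained along the walk 0 → 0 → 0 → 1.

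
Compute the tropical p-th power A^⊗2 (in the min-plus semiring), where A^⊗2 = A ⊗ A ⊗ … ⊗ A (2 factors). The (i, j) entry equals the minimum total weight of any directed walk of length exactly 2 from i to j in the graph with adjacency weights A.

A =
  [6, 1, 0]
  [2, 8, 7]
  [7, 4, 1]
A^⊗2 =
  [3, 4, 1]
  [8, 3, 2]
  [6, 5, 2]

Each entry (A^⊗2)_ij equals the minimum over all length-2 walks i = v_0 → v_1 → … → v_2 = j of Σ_t A[v_t][v_{t+1}]. For example, for (i, j) = (0, 2) we minimise over 3 possible intermediate vertex sequences; the minimum is 1, attained along the walk 0 → 2 → 2.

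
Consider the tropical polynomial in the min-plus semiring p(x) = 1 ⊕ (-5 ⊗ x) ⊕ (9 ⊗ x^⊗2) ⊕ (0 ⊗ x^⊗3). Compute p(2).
p(2) = -3

A tropical monomial a ⊗ x^⊗i evaluates to a + i · x. Evaluating each term at x = 2:
  Term 0 contributes 1 + 0 · 2 = 1
  Term 1 contributes -5 + 1 · 2 = -3
  Term 2 contributes 9 + 2 · 2 = 13
  Term 3 contributes 0 + 3 · 2 = 6
p(2) = ⊕ of these = min[1, -3, 13, 6] = -3.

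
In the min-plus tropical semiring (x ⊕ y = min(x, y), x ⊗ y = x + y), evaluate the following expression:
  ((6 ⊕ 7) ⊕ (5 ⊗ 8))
((6 ⊕ 7) ⊕ (5 ⊗ 8)) = 6

Expand innermost to outermost. Recall ⊕ takes the minimum of its arguments and ⊗ takes their sum. Working out the expression ((6 ⊕ 7) ⊕ (5 ⊗ 8)) gives 6.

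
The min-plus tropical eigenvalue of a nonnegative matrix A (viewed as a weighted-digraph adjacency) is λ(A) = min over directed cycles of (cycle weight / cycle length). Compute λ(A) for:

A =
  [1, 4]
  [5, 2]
λ(A) = 1

Enumerate directed cycles and compute their means (weight / length). Sample:
  cycle 0 → 0: weight = 1, length = 1, mean = 1/1 ≈ 1.000
  cycle 1 → 1: weight = 2, length = 1, mean = 2/1 ≈ 2.000
  cycle 0 → 1 → 0: weight = 9, length = 2, mean = 9/2 ≈ 4.500
  cycle 1 → 0 → 1: weight = 9, length = 2, mean = 9/2 ≈ 4.500
Minimum mean = 1.000, attained e.g. along the cycle 0 → 0 with weight 1 and length 1. So λ(A) = 1/1 = 1.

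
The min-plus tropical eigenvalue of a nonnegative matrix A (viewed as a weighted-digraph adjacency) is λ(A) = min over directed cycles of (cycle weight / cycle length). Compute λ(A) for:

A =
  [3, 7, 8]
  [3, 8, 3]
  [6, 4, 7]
λ(A) = 3

Enumerate directed cycles and compute their means (weight / length). Sample:
  cycle 0 → 0: weight = 3, length = 1, mean = 3/1 ≈ 3.000
  cycle 1 → 1: weight = 8, length = 1, mean = 8/1 ≈ 8.000
  cycle 2 → 2: weight = 7, length = 1, mean = 7/1 ≈ 7.000
  cycle 0 → 1 → 0: weight = 10, length = 2, mean = 10/2 ≈ 5.000
  cycle 0 → 2 → 0: weight = 14, length = 2, mean = 14/2 ≈ 7.000
  cycle 1 → 0 → 1: weight = 10, length = 2, mean = 10/2 ≈ 5.000
Minimum mean = 3.000, attained e.g. along the cycle 0 → 0 with weight 3 and length 1. So λ(A) = 3/1 = 3.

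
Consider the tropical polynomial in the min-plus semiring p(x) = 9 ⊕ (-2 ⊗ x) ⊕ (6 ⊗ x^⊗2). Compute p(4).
p(4) = 2

A tropical monomial a ⊗ x^⊗i evaluates to a + i · x. Evaluating each term at x = 4:
  Term 0 contributes 9 + 0 · 4 = 9
  Term 1 contributes -2 + 1 · 4 = 2
  Term 2 contributes 6 + 2 · 4 = 14
p(4) = ⊕ of these = min[9, 2, 14] = 2.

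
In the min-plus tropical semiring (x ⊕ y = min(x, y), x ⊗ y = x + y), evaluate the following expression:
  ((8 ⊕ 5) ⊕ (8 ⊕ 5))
((8 ⊕ 5) ⊕ (8 ⊕ 5)) = 5

Expand innermost to outermost. Recall ⊕ takes the minimum of its arguments and ⊗ takes their sum. Working out the expression ((8 ⊕ 5) ⊕ (8 ⊕ 5)) gives 5.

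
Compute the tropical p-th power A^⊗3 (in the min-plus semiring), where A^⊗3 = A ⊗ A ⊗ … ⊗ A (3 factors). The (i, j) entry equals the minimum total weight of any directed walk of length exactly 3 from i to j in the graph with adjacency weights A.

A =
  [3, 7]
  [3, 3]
A^⊗3 =
  [9, 13]
  [9, 9]

Each entry (A^⊗3)_ij equals the minimum over all length-3 walks i = v_0 → v_1 → … → v_3 = j of Σ_t A[v_t][v_{t+1}]. For example, for (i, j) = (0, 1) we minimise over 4 possible intermediate vertex sequences; the minimum is 13, attained along the walk 0 → 0 → 0 → 1.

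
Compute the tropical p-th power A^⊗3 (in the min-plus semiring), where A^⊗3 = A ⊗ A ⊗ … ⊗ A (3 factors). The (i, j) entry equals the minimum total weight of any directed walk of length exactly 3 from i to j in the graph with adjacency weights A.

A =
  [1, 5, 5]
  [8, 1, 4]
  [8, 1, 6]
A^⊗3 =
  [3, 7, 7]
  [10, 3, 6]
  [10, 3, 6]

Each entry (A^⊗3)_ij equals the minimum over all length-3 walks i = v_0 → v_1 → … → v_3 = j of Σ_t A[v_t][v_{t+1}]. For example, for (i, j) = (0, 2) we minimise over 9 possible intermediate vertex sequences; the minimum is 7, attained along the walk 0 → 0 → 0 → 2.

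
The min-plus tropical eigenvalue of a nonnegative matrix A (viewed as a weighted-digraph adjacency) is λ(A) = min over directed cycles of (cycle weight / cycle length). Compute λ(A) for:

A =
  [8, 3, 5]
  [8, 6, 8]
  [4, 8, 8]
λ(A) = 9/2

Enumerate directed cycles and compute their means (weight / length). Sample:
  cycle 0 → 0: weight = 8, length = 1, mean = 8/1 ≈ 8.000
  cycle 1 → 1: weight = 6, length = 1, mean = 6/1 ≈ 6.000
  cycle 2 → 2: weight = 8, length = 1, mean = 8/1 ≈ 8.000
  cycle 0 → 1 → 0: weight = 11, length = 2, mean = 11/2 ≈ 5.500
  cycle 0 → 2 → 0: weight = 9, length = 2, mean = 9/2 ≈ 4.500
  cycle 1 → 0 → 1: weight = 11, length = 2, mean = 11/2 ≈ 5.500
Minimum mean = 4.500, attained e.g. along the cycle 0 → 2 → 0 with weight 9 and length 2. So λ(A) = 9/2 = 9/2.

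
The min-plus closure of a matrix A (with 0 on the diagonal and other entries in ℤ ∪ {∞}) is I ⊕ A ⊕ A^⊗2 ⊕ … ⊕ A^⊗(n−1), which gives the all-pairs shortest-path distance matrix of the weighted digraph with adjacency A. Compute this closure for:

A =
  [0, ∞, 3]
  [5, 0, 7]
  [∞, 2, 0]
Closure =
  [0, 5, 3]
  [5, 0, 7]
  [7, 2, 0]

This is the Floyd-Warshall all-pairs shortest-path computation. For each intermediate vertex k = 0, 1, …, 2, update dist[i][j] ← min(dist[i][j], dist[i][k] + dist[k][j]). The final matrix gives, for each (i, j), the minimum total weight of any directed path from i to j (possibly empty when i = j).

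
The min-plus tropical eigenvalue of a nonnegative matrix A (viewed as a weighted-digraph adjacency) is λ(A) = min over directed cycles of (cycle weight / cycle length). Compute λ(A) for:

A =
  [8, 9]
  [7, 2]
λ(A) = 2

Enumerate directed cycles and compute their means (weight / length). Sample:
  cycle 0 → 0: weight = 8, length = 1, mean = 8/1 ≈ 8.000
  cycle 1 → 1: weight = 2, length = 1, mean = 2/1 ≈ 2.000
  cycle 0 → 1 → 0: weight = 16, length = 2, mean = 16/2 ≈ 8.000
  cycle 1 → 0 → 1: weight = 16, length = 2, mean = 16/2 ≈ 8.000
Minimum mean = 2.000, attained e.g. along the cycle 1 → 1 with weight 2 and length 1. So λ(A) = 2/1 = 2.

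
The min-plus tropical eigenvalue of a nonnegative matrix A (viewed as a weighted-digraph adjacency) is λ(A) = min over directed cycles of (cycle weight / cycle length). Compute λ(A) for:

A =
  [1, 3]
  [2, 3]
λ(A) = 1

Enumerate directed cycles and compute their means (weight / length). Sample:
  cycle 0 → 0: weight = 1, length = 1, mean = 1/1 ≈ 1.000
  cycle 1 → 1: weight = 3, length = 1, mean = 3/1 ≈ 3.000
  cycle 0 → 1 → 0: weight = 5, length = 2, mean = 5/2 ≈ 2.500
  cycle 1 → 0 → 1: weight = 5, length = 2, mean = 5/2 ≈ 2.500
Minimum mean = 1.000, attained e.g. along the cycle 0 → 0 with weight 1 and length 1. So λ(A) = 1/1 = 1.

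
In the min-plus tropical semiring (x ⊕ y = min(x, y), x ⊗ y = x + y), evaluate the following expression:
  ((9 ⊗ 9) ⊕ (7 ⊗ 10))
((9 ⊗ 9) ⊕ (7 ⊗ 10)) = 17

Expand innermost to outermost. Recall ⊕ takes the minimum of its arguments and ⊗ takes their sum. Working out the expression ((9 ⊗ 9) ⊕ (7 ⊗ 10)) gives 17.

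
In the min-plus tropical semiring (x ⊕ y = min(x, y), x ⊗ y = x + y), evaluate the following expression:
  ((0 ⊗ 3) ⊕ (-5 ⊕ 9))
((0 ⊗ 3) ⊕ (-5 ⊕ 9)) = -5

Expand innermost to outermost. Recall ⊕ takes the minimum of its arguments and ⊗ takes their sum. Working out the expression ((0 ⊗ 3) ⊕ (-5 ⊕ 9)) gives -5.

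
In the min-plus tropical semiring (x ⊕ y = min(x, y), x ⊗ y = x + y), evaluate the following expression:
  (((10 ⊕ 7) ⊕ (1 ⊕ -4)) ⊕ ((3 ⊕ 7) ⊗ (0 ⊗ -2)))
(((10 ⊕ 7) ⊕ (1 ⊕ -4)) ⊕ ((3 ⊕ 7) ⊗ (0 ⊗ -2))) = -4

Expand innermost to outermost. Recall ⊕ takes the minimum of its arguments and ⊗ takes their sum. Working out the expression (((10 ⊕ 7) ⊕ (1 ⊕ -4)) ⊕ ((3 ⊕ 7) ⊗ (0 ⊗ -2))) gives -4.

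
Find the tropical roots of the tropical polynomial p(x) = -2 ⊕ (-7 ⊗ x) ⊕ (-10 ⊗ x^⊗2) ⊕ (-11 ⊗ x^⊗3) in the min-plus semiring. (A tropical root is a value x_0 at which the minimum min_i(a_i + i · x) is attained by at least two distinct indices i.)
Roots: {1, 3, 5}

Each tropical root is a break point of the lower envelope of the lines y = a_i + i · x (there are 4 lines, with slopes 0, 1, ..., 3). Only the lines that attain the minimum somewhere contribute to roots; other lines are dominated. Here the surviving (envelope) indices are i = 3, i = 2, i = 1, i = 0.
Intersections between consecutive envelope lines give the roots: for adjacent envelope indices i < j the intersection is x = (a_i − a_j) / (j − i). Reading off the sorted break points: {1, 3, 5}.
Verification: at each break x_0, at least two indices attain the minimum of min_i(a_i + i · x_0).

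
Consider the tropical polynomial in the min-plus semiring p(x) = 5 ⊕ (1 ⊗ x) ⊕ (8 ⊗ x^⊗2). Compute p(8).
p(8) = 5

A tropical monomial a ⊗ x^⊗i evaluates to a + i · x. Evaluating each term at x = 8:
  Term 0 contributes 5 + 0 · 8 = 5
  Term 1 contributes 1 + 1 · 8 = 9
  Term 2 contributes 8 + 2 · 8 = 24
p(8) = ⊕ of these = min[5, 9, 24] = 5.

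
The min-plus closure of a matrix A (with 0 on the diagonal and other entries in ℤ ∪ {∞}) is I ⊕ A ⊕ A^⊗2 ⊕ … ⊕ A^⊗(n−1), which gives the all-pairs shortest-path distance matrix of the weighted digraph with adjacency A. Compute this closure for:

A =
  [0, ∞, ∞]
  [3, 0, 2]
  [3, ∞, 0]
Closure =
  [0, ∞, ∞]
  [3, 0, 2]
  [3, ∞, 0]

This is the Floyd-Warshall all-pairs shortest-path computation. For each intermediate vertex k = 0, 1, …, 2, update dist[i][j] ← min(dist[i][j], dist[i][k] + dist[k][j]). The final matrix gives, for each (i, j), the minimum total weight of any directed path from i to j (possibly empty when i = j).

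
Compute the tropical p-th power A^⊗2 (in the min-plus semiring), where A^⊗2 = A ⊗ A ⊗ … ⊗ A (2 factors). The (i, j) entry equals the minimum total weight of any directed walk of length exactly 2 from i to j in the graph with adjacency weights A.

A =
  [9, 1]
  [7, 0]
A^⊗2 =
  [8, 1]
  [7, 0]

Each entry (A^⊗2)_ij equals the minimum over all length-2 walks i = v_0 → v_1 → … → v_2 = j of Σ_t A[v_t][v_{t+1}]. For example, for (i, j) = (0, 1) we minimise over 2 possible intermediate vertex sequences; the minimum is 1, attained along the walk 0 → 1 → 1.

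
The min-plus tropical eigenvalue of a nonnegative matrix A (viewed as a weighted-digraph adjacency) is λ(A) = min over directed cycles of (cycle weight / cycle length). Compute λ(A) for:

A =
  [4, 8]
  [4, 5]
λ(A) = 4

Enumerate directed cycles and compute their means (weight / length). Sample:
  cycle 0 → 0: weight = 4, length = 1, mean = 4/1 ≈ 4.000
  cycle 1 → 1: weight = 5, length = 1, mean = 5/1 ≈ 5.000
  cycle 0 → 1 → 0: weight = 12, length = 2, mean = 12/2 ≈ 6.000
  cycle 1 → 0 → 1: weight = 12, length = 2, mean = 12/2 ≈ 6.000
Minimum mean = 4.000, attained e.g. along the cycle 0 → 0 with weight 4 and length 1. So λ(A) = 4/1 = 4.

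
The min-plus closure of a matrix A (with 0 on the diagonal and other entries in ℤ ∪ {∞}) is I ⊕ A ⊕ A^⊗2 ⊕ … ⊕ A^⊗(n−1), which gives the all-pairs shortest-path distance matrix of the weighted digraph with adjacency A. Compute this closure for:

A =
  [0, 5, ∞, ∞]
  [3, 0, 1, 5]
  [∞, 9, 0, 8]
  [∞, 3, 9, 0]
Closure =
  [0, 5, 6, 10]
  [3, 0, 1, 5]
  [12, 9, 0, 8]
  [6, 3, 4, 0]

This is the Floyd-Warshall all-pairs shortest-path computation. For each intermediate vertex k = 0, 1, …, 3, update dist[i][j] ← min(dist[i][j], dist[i][k] + dist[k][j]). The final matrix gives, for each (i, j), the minimum total weight of any directed path from i to j (possibly empty when i = j).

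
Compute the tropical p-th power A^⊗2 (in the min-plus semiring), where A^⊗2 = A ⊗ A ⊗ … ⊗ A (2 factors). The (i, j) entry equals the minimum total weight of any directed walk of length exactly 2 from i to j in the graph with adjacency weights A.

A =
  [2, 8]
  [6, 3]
A^⊗2 =
  [4, 10]
  [8, 6]

Each entry (A^⊗2)_ij equals the minimum over all length-2 walks i = v_0 → v_1 → … → v_2 = j of Σ_t A[v_t][v_{t+1}]. For example, for (i, j) = (0, 1) we minimise over 2 possible intermediate vertex sequences; the minimum is 10, attained along the walk 0 → 0 → 1.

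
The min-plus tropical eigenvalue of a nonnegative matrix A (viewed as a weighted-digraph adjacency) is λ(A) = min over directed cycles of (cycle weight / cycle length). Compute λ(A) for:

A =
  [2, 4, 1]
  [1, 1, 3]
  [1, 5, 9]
λ(A) = 1

Enumerate directed cycles and compute their means (weight / length). Sample:
  cycle 0 → 0: weight = 2, length = 1, mean = 2/1 ≈ 2.000
  cycle 1 → 1: weight = 1, length = 1, mean = 1/1 ≈ 1.000
  cycle 2 → 2: weight = 9, length = 1, mean = 9/1 ≈ 9.000
  cycle 0 → 1 → 0: weight = 5, length = 2, mean = 5/2 ≈ 2.500
  cycle 0 → 2 → 0: weight = 2, length = 2, mean = 2/2 ≈ 1.000
  cycle 1 → 0 → 1: weight = 5, length = 2, mean = 5/2 ≈ 2.500
Minimum mean = 1.000, attained e.g. along the cycle 1 → 1 with weight 1 and length 1. So λ(A) = 1/1 = 1.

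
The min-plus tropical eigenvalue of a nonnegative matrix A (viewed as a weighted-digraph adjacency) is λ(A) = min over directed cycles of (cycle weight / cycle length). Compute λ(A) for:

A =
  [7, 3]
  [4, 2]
λ(A) = 2

Enumerate directed cycles and compute their means (weight / length). Sample:
  cycle 0 → 0: weight = 7, length = 1, mean = 7/1 ≈ 7.000
  cycle 1 → 1: weight = 2, length = 1, mean = 2/1 ≈ 2.000
  cycle 0 → 1 → 0: weight = 7, length = 2, mean = 7/2 ≈ 3.500
  cycle 1 → 0 → 1: weight = 7, length = 2, mean = 7/2 ≈ 3.500
Minimum mean = 2.000, attained e.g. along the cycle 1 → 1 with weight 2 and length 1. So λ(A) = 2/1 = 2.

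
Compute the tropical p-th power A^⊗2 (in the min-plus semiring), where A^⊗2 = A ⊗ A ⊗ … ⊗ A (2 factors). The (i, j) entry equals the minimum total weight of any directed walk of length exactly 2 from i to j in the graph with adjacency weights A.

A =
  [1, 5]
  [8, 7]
A^⊗2 =
  [2, 6]
  [9, 13]

Each entry (A^⊗2)_ij equals the minimum over all length-2 walks i = v_0 → v_1 → … → v_2 = j of Σ_t A[v_t][v_{t+1}]. For example, for (i, j) = (0, 1) we minimise over 2 possible intermediate vertex sequences; the minimum is 6, attained along the walk 0 → 0 → 1.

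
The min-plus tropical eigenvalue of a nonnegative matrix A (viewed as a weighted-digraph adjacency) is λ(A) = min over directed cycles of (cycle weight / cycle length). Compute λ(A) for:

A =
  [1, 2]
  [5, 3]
λ(A) = 1

Enumerate directed cycles and compute their means (weight / length). Sample:
  cycle 0 → 0: weight = 1, length = 1, mean = 1/1 ≈ 1.000
  cycle 1 → 1: weight = 3, length = 1, mean = 3/1 ≈ 3.000
  cycle 0 → 1 → 0: weight = 7, length = 2, mean = 7/2 ≈ 3.500
  cycle 1 → 0 → 1: weight = 7, length = 2, mean = 7/2 ≈ 3.500
Minimum mean = 1.000, attained e.g. along the cycle 0 → 0 with weight 1 and length 1. So λ(A) = 1/1 = 1.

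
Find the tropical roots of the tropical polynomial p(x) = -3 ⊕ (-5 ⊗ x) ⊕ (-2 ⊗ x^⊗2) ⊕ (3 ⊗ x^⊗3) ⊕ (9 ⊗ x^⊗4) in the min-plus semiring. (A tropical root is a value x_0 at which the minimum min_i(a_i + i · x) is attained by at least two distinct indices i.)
Roots: {-6, -5, -3, 2}

Each tropical root is a break point of the lower envelope of the lines y = a_i + i · x (there are 5 lines, with slopes 0, 1, ..., 4). Only the lines that attain the minimum somewhere contribute to roots; other lines are dominated. Here the surviving (envelope) indices are i = 4, i = 3, i = 2, i = 1, i = 0.
Intersections between consecutive envelope lines give the roots: for adjacent envelope indices i < j the intersection is x = (a_i − a_j) / (j − i). Reading off the sorted break points: {-6, -5, -3, 2}.
Verification: at each break x_0, at least two indices attain the minimum of min_i(a_i + i · x_0).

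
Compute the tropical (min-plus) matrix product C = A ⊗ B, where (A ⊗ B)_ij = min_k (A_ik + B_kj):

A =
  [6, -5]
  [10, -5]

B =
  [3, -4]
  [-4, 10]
A ⊗ B =
  [-9, 2]
  [-9, 5]

Apply the min-plus product entry-by-entry:
  C[0][0] = min over k of (A[0][0] + B[0][0] = 6 + 3 = 9, A[0][1] + B[1][0] = -5 + -4 = -9) = -9 (attained at k = 1)
  C[0][1] = min over k of (A[0][0] + B[0][1] = 6 + -4 = 2, A[0][1] + B[1][1] = -5 + 10 = 5) = 2 (attained at k = 0)
  C[1][0] = min over k of (A[1][0] + B[0][0] = 10 + 3 = 13, A[1][1] + B[1][0] = -5 + -4 = -9) = -9 (attained at k = 1)
  C[1][1] = min over k of (A[1][0] + B[0][1] = 10 + -4 = 6, A[1][1] + B[1][1] = -5 + 10 = 5) = 5 (attained at k = 1)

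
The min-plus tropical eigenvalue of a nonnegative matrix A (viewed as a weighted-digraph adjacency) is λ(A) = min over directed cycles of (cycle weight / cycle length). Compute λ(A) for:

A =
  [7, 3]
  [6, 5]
λ(A) = 9/2

Enumerate directed cycles and compute their means (weight / length). Sample:
  cycle 0 → 0: weight = 7, length = 1, mean = 7/1 ≈ 7.000
  cycle 1 → 1: weight = 5, length = 1, mean = 5/1 ≈ 5.000
  cycle 0 → 1 → 0: weight = 9, length = 2, mean = 9/2 ≈ 4.500
  cycle 1 → 0 → 1: weight = 9, length = 2, mean = 9/2 ≈ 4.500
Minimum mean = 4.500, attained e.g. along the cycle 0 → 1 → 0 with weight 9 and length 2. So λ(A) = 9/2 = 9/2.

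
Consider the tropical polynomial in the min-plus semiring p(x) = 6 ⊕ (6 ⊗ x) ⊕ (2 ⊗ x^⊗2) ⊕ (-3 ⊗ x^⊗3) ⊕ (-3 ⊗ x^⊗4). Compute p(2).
p(2) = 3

A tropical monomial a ⊗ x^⊗i evaluates to a + i · x. Evaluating each term at x = 2:
  Term 0 contributes 6 + 0 · 2 = 6
  Term 1 contributes 6 + 1 · 2 = 8
  Term 2 contributes 2 + 2 · 2 = 6
  Term 3 contributes -3 + 3 · 2 = 3
  Term 4 contributes -3 + 4 · 2 = 5
p(2) = ⊕ of these = min[6, 8, 6, 3, 5] = 3.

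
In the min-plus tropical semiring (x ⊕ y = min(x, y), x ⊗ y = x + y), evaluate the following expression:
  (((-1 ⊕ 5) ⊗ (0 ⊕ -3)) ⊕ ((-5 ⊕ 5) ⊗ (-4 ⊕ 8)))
(((-1 ⊕ 5) ⊗ (0 ⊕ -3)) ⊕ ((-5 ⊕ 5) ⊗ (-4 ⊕ 8))) = -9

Expand innermost to outermost. Recall ⊕ takes the minimum of its arguments and ⊗ takes their sum. Working out the expression (((-1 ⊕ 5) ⊗ (0 ⊕ -3)) ⊕ ((-5 ⊕ 5) ⊗ (-4 ⊕ 8))) gives -9.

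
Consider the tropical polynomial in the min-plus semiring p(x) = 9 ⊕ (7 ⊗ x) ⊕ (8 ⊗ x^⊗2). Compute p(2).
p(2) = 9

A tropical monomial a ⊗ x^⊗i evaluates to a + i · x. Evaluating each term at x = 2:
  Term 0 contributes 9 + 0 · 2 = 9
  Term 1 contributes 7 + 1 · 2 = 9
  Term 2 contributes 8 + 2 · 2 = 12
p(2) = ⊕ of these = min[9, 9, 12] = 9.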